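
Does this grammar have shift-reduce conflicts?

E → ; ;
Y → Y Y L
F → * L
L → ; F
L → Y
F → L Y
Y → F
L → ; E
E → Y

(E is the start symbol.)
Augment with E' → E and build the canonical LR(0) collection (I0 = CLOSURE({[E' → . E]}), then GOTO on every symbol after a dot until no new states appear). It has 16 states:
  I0: { [E → . ; ;], [E → . Y], [E' → . E], [F → . * L], [F → . L Y], [L → . ; E], [L → . ; F], [L → . Y], [Y → . F], [Y → . Y Y L] }  — shift
  I1: { [F → * . L], [F → . * L], [F → . L Y], [L → . ; E], [L → . ; F], [L → . Y], [Y → . F], [Y → . Y Y L] }  — shift
  I2: { [E → . ; ;], [E → . Y], [E → ; . ;], [F → . * L], [F → . L Y], [L → . ; E], [L → . ; F], [L → . Y], [L → ; . E], [L → ; . F], [Y → . F], [Y → . Y Y L] }  — shift
  I3: { [E' → E .] }  — accept
  I4: { [Y → F .] }  — reduce
  I5: { [F → . * L], [F → . L Y], [F → L . Y], [L → . ; E], [L → . ; F], [L → . Y], [Y → . F], [Y → . Y Y L] }  — shift
  I6: { [E → Y .], [F → . * L], [F → . L Y], [L → . ; E], [L → . ; F], [L → . Y], [L → Y .], [Y → . F], [Y → . Y Y L], [Y → Y . Y L] }  — shift, 2 reduces
  I7: { [E → . ; ;], [E → . Y], [F → . * L], [F → . L Y], [L → . ; E], [L → . ; F], [L → . Y], [L → ; . E], [L → ; . F], [Y → . F], [Y → . Y Y L] }  — shift
  I8: { [F → . * L], [F → . L Y], [L → . ; E], [L → . ; F], [L → . Y], [L → Y .], [Y → . F], [Y → . Y Y L], [Y → Y . Y L], [Y → Y Y . L] }  — shift, reduce
  I9: { [F → . * L], [F → . L Y], [F → L . Y], [L → . ; E], [L → . ; F], [L → . Y], [Y → . F], [Y → . Y Y L], [Y → Y Y L .] }  — shift, reduce
  I10: { [F → . * L], [F → . L Y], [F → L Y .], [L → . ; E], [L → . ; F], [L → . Y], [L → Y .], [Y → . F], [Y → . Y Y L], [Y → Y . Y L] }  — shift, 2 reduces
  I11: { [L → ; E .] }  — reduce
  I12: { [L → ; F .], [Y → F .] }  — 2 reduces
  I13: { [E → . ; ;], [E → . Y], [E → ; . ;], [E → ; ; .], [F → . * L], [F → . L Y], [L → . ; E], [L → . ; F], [L → . Y], [L → ; . E], [L → ; . F], [Y → . F], [Y → . Y Y L] }  — shift, reduce
  I14: { [F → * L .], [F → . * L], [F → . L Y], [F → L . Y], [L → . ; E], [L → . ; F], [L → . Y], [Y → . F], [Y → . Y Y L] }  — shift, reduce
  I15: { [F → . * L], [F → . L Y], [L → . ; E], [L → . ; F], [L → . Y], [L → Y .], [Y → . F], [Y → . Y Y L], [Y → Y . Y L] }  — shift, reduce

I6 contains reduce items [E → Y .], [L → Y .] and shift items [F → . * L], [L → . ; E], [L → . ; F] — shift-reduce conflict.
I8 contains reduce item [L → Y .] and shift items [F → . * L], [L → . ; E], [L → . ; F] — shift-reduce conflict.
I9 contains reduce item [Y → Y Y L .] and shift items [F → . * L], [L → . ; E], [L → . ; F] — shift-reduce conflict.
I10 contains reduce items [F → L Y .], [L → Y .] and shift items [F → . * L], [L → . ; E], [L → . ; F] — shift-reduce conflict.
I13 contains reduce item [E → ; ; .] and shift items [E → . ; ;], [E → ; . ;], [F → . * L], [L → . ; E], [L → . ; F] — shift-reduce conflict.
I14 contains reduce item [F → * L .] and shift items [F → . * L], [L → . ; E], [L → . ; F] — shift-reduce conflict.
I15 contains reduce item [L → Y .] and shift items [F → . * L], [L → . ; E], [L → . ; F] — shift-reduce conflict.

Answer: Yes — I6: [E → Y .] vs [F → . * L]; I8: [L → Y .] vs [F → . * L]; I9: [Y → Y Y L .] vs [F → . * L]; I10: [F → L Y .] vs [F → . * L]; I13: [E → ; ; .] vs [E → . ; ;]; I14: [F → * L .] vs [F → . * L]; I15: [L → Y .] vs [F → . * L]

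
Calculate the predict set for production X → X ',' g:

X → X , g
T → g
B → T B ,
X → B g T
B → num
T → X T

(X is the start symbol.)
PREDICT(X → X ',' g) = (FIRST(RHS) \ {ε}) ∪ (FOLLOW(X) if ε ∈ FIRST(RHS), i.e. RHS ⇒* ε)
FIRST(X) = { 'g', 'num' }
FIRST(X ',' g) = { 'g', 'num' }
ε ∉ FIRST(X ',' g), so FOLLOW(X) is not added.
PREDICT(X → X ',' g) = { 'g', 'num' }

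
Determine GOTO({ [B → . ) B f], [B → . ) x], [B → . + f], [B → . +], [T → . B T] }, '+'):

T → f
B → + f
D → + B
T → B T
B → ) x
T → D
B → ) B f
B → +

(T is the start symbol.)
GOTO(I, '+') = CLOSURE({ [A → αX.β] : [A → α.Xβ] ∈ I, X = '+' })

Items with dot before '+', with the dot advanced:
  [B → . +] → [B → + .]
  [B → . + f] → [B → + . f]
Closure adds nothing (no advanced item has the dot before a non-terminal).

GOTO = { [B → + . f], [B → + .] }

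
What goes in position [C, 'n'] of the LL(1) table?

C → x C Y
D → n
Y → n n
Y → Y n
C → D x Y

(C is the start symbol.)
C → D x Y

To find M[C, 'n'], we find productions for C where 'n' is in the predict set (PREDICT(N → α) = (FIRST(α) \ {ε}) ∪ (FOLLOW(N) if α ⇒* ε)).

Relevant sets:
  FIRST(D) = { 'n' }

C → x C Y: PREDICT = { 'x' }
C → D x Y: PREDICT = { 'n' }
  'n' is in predict set, so this production goes in M[C, 'n']

M[C, 'n'] = C → D x Y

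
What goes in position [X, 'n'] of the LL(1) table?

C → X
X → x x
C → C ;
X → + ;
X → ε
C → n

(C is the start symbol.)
To find M[X, 'n'], we find productions for X where 'n' is in the predict set (PREDICT(N → α) = (FIRST(α) \ {ε}) ∪ (FOLLOW(N) if α ⇒* ε)).

Relevant sets:
  FOLLOW(X) = { $, ';' }

X → x x: PREDICT = { 'x' }
X → + ;: PREDICT = { '+' }
X → ε: PREDICT = { $, ';' }

M[X, 'n'] is empty (no production applies)

Answer: Empty (error entry)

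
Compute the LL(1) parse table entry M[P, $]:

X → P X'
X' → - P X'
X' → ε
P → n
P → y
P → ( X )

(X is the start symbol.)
Empty (error entry)

To find M[P, $], we find productions for P where $ is in the predict set (PREDICT(N → α) = (FIRST(α) \ {ε}) ∪ (FOLLOW(N) if α ⇒* ε)).

P → n: PREDICT = { 'n' }
P → y: PREDICT = { 'y' }
P → ( X ): PREDICT = { '(' }

M[P, $] is empty (no production applies)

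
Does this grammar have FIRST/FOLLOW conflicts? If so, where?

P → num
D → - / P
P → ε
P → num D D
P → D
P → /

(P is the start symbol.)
Yes. P → D with FOLLOW(P) on { '-' }

A FIRST/FOLLOW conflict occurs when a non-terminal N has a nullable alternative N → β (β ⇒* ε) and another alternative N → α with FIRST(α) ∩ FOLLOW(N) ≠ ∅: on such a lookahead the parser cannot decide between expanding α and letting N vanish via β.

Nullable non-terminals: P.
FIRST sets used below: FIRST(D) = { '-' }

P: nullable alternative(s) P → ε; FOLLOW(P) = { $, '-' }
  P → num: FIRST \ {ε} = { 'num' } — disjoint from FOLLOW(P)
  P → ε: FIRST \ {ε} = { } — this is the only nullable alternative, skip
  P → num D D: FIRST \ {ε} = { 'num' } — disjoint from FOLLOW(P)
  P → D: FIRST \ {ε} = { '-' } — overlaps FOLLOW(P) on { '-' }: CONFLICT
  P → /: FIRST \ {ε} = { '/' } — disjoint from FOLLOW(P)

D has no nullable alternative, so no FIRST/FOLLOW check is needed there.

So the grammar has 1 FIRST/FOLLOW conflict (marked CONFLICT above).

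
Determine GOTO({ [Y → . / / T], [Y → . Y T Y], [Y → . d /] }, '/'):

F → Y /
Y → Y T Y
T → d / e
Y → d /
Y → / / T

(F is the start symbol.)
GOTO(I, '/') = CLOSURE({ [A → αX.β] : [A → α.Xβ] ∈ I, X = '/' })

Items with dot before '/', with the dot advanced:
  [Y → . / / T] → [Y → / . / T]
Closure adds nothing (no advanced item has the dot before a non-terminal).

GOTO = { [Y → / . / T] }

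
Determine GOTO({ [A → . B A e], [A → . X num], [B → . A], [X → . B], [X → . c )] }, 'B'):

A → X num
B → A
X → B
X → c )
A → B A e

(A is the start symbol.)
{ [A → . B A e], [A → . X num], [A → B . A e], [B → . A], [X → . B], [X → . c )], [X → B .] }

GOTO(I, 'B') = CLOSURE({ [A → αX.β] : [A → α.Xβ] ∈ I, X = 'B' })

Items with dot before 'B', with the dot advanced:
  [A → . B A e] → [A → B . A e]
  [X → . B] → [X → B .]
Closure of the advanced items:
  [A → B . A e] has the dot before A: add [A → . X num], [A → . B A e]
  [A → . X num] has the dot before X: add [X → . B], [X → . c )]
  [A → . B A e] has the dot before B: add [B → . A]

GOTO = { [A → . B A e], [A → . X num], [A → B . A e], [B → . A], [X → . B], [X → . c )], [X → B .] }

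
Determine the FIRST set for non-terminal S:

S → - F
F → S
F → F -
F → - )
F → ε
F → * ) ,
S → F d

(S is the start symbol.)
{ '*', '-', 'd' }

To compute FIRST(S), examine every production with S on the left-hand side, reading each right-hand side left to right until a non-nullable symbol is reached.

FIRST sets of the other non-terminals involved (by the same procedure, iterated to a fixed point):
  FIRST(F) = { '*', '-', 'd', ε }

From S → - F:
  - '-' is a terminal: add '-' and stop
From S → F d:
  - F is a non-terminal: add FIRST(F) \ {ε} = { '*', '-', 'd' }
    F is nullable, so continue to the next symbol
  - d is a terminal: add 'd' and stop

Collecting: FIRST(S) = { '*', '-', 'd' }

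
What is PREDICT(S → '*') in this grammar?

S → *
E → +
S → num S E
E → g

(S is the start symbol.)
PREDICT(S → '*') = (FIRST(RHS) \ {ε}) ∪ (FOLLOW(S) if ε ∈ FIRST(RHS), i.e. RHS ⇒* ε)
FIRST('*') = { '*' }
ε ∉ FIRST('*'), so FOLLOW(S) is not added.
PREDICT(S → '*') = { '*' }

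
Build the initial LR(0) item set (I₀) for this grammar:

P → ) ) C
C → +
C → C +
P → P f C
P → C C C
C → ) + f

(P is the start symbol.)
{ [C → . ) + f], [C → . +], [C → . C +], [P → . ) ) C], [P → . C C C], [P → . P f C], [P' → . P] }

First, augment the grammar with P' → P
I₀ = CLOSURE({ [P' → . P] }):
  [P' → . P] has the dot before P: add [P → . ) ) C], [P → . P f C], [P → . C C C]
  [P → . C C C] has the dot before C: add [C → . +], [C → . C +], [C → . ) + f]
No further items can be added.

I₀ = { [C → . ) + f], [C → . +], [C → . C +], [P → . ) ) C], [P → . C C C], [P → . P f C], [P' → . P] }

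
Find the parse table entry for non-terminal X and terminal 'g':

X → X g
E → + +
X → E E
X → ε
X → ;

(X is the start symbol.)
X → X g, X → ε

To find M[X, 'g'], we find productions for X where 'g' is in the predict set (PREDICT(N → α) = (FIRST(α) \ {ε}) ∪ (FOLLOW(N) if α ⇒* ε)).

Relevant sets:
  FIRST(X) = { '+', ';', 'g', ε }
  FIRST(E) = { '+' }
  FOLLOW(X) = { $, 'g' }

X → X g: PREDICT = { '+', ';', 'g' }
  'g' is in predict set, so this production goes in M[X, 'g']
X → E E: PREDICT = { '+' }
X → ε: PREDICT = { $, 'g' }
  'g' is in predict set, so this production goes in M[X, 'g']
X → ;: PREDICT = { ';' }

M[X, 'g'] = X → X g, X → ε  (a multiply-defined cell — the grammar is not LL(1))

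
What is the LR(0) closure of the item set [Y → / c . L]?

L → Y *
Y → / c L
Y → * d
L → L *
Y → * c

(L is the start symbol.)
To compute CLOSURE, for each item [A → α.Bβ] where B is a non-terminal, add [B → .γ] for all productions B → γ; repeat for the newly added items until nothing changes.

Start with: [Y → / c . L]
  [Y → / c . L] has the dot before L: add [L → . Y *], [L → . L *]
  [L → . Y *] has the dot before Y: add [Y → . / c L], [Y → . * d], [Y → . * c]
No further items can be added.

CLOSURE = { [L → . L *], [L → . Y *], [Y → . * c], [Y → . * d], [Y → . / c L], [Y → / c . L] }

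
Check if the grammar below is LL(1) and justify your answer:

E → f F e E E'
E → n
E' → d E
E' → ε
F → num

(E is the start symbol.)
No. Predict set conflict for E': { 'd' }

A grammar is LL(1) if for each non-terminal N with multiple productions, the predict sets of those productions are pairwise disjoint, where PREDICT(N → α) = (FIRST(α) \ {ε}) ∪ (FOLLOW(N) if α ⇒* ε).

Relevant sets:
  FOLLOW(E') = { $, 'd' }

For E:
  PREDICT(E → f F e E E') = { 'f' }
  PREDICT(E → n) = { 'n' }
For E':
  PREDICT(E' → d E) = { 'd' }
  PREDICT(E' → ε) = { $, 'd' }
F has a single production, so nothing to check there.

Conflict found: Predict set conflict for E': { 'd' }
The grammar is NOT LL(1).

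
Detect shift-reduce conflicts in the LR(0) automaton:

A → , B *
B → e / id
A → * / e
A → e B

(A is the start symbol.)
A shift-reduce conflict occurs when an LR(0) state has both:
  - a complete (reduce) item [A → α .] (dot at the end), and
  - a shift item [B → β . c γ] (dot before a terminal).

Augment with A' → A and build the canonical LR(0) collection (I0 = CLOSURE({[A' → . A]}), then GOTO on every symbol after a dot until no new states appear). It has 13 states:
  I0: { [A → . * / e], [A → . , B *], [A → . e B], [A' → . A] }  — shift
  I1: { [A → * . / e] }  — shift
  I2: { [A → , . B *], [B → . e / id] }  — shift
  I3: { [A' → A .] }  — accept
  I4: { [A → e . B], [B → . e / id] }  — shift
  I5: { [A → e B .] }  — reduce
  I6: { [B → e . / id] }  — shift
  I7: { [B → e / . id] }  — shift
  I8: { [B → e / id .] }  — reduce
  I9: { [A → , B . *] }  — shift
  I10: { [A → , B * .] }  — reduce
  I11: { [A → * / . e] }  — shift
  I12: { [A → * / e .] }  — reduce

No state contains both a complete item and a shift item.

Answer: No shift-reduce conflicts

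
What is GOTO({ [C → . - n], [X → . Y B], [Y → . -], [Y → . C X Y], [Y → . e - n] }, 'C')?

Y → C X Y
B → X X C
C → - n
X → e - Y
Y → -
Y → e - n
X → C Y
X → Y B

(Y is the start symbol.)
GOTO(I, 'C') = CLOSURE({ [A → αX.β] : [A → α.Xβ] ∈ I, X = 'C' })

Items with dot before 'C', with the dot advanced:
  [Y → . C X Y] → [Y → C . X Y]
Closure of the advanced items:
  [Y → C . X Y] has the dot before X: add [X → . e - Y], [X → . C Y], [X → . Y B]
  [X → . C Y] has the dot before C: add [C → . - n]
  [X → . Y B] has the dot before Y: add [Y → . C X Y], [Y → . -], [Y → . e - n]

GOTO = { [C → . - n], [X → . C Y], [X → . Y B], [X → . e - Y], [Y → . -], [Y → . C X Y], [Y → . e - n], [Y → C . X Y] }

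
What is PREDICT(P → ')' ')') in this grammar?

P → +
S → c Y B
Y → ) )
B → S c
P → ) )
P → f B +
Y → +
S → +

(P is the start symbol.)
{ ')' }

PREDICT(P → ')' ')') = (FIRST(RHS) \ {ε}) ∪ (FOLLOW(P) if ε ∈ FIRST(RHS), i.e. RHS ⇒* ε)
FIRST(')' ')') = { ')' }
ε ∉ FIRST(')' ')'), so FOLLOW(P) is not added.
PREDICT(P → ')' ')') = { ')' }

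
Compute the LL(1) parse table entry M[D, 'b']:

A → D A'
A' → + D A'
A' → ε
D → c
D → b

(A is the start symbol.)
To find M[D, 'b'], we find productions for D where 'b' is in the predict set (PREDICT(N → α) = (FIRST(α) \ {ε}) ∪ (FOLLOW(N) if α ⇒* ε)).

D → c: PREDICT = { 'c' }
D → b: PREDICT = { 'b' }
  'b' is in predict set, so this production goes in M[D, 'b']

M[D, 'b'] = D → b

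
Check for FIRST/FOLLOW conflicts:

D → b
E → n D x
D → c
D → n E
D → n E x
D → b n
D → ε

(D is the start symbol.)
A FIRST/FOLLOW conflict occurs when a non-terminal N has a nullable alternative N → β (β ⇒* ε) and another alternative N → α with FIRST(α) ∩ FOLLOW(N) ≠ ∅: on such a lookahead the parser cannot decide between expanding α and letting N vanish via β.

Nullable non-terminals: D.

D: nullable alternative(s) D → ε; FOLLOW(D) = { $, 'x' }
  D → b: FIRST \ {ε} = { 'b' } — disjoint from FOLLOW(D)
  D → c: FIRST \ {ε} = { 'c' } — disjoint from FOLLOW(D)
  D → n E: FIRST \ {ε} = { 'n' } — disjoint from FOLLOW(D)
  D → n E x: FIRST \ {ε} = { 'n' } — disjoint from FOLLOW(D)
  D → b n: FIRST \ {ε} = { 'b' } — disjoint from FOLLOW(D)
  D → ε: FIRST \ {ε} = { } — this is the only nullable alternative, skip

E has no nullable alternative, so no FIRST/FOLLOW check is needed there.

No FIRST/FOLLOW conflicts found.

Answer: No FIRST/FOLLOW conflicts.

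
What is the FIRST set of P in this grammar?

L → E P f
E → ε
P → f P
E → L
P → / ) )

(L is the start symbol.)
{ '/', 'f' }

To compute FIRST(P), examine every production with P on the left-hand side, reading each right-hand side left to right until a non-nullable symbol is reached.

From P → f P:
  - f is a terminal: add 'f' and stop
From P → / ) ):
  - '/' is a terminal: add '/' and stop

Collecting: FIRST(P) = { '/', 'f' }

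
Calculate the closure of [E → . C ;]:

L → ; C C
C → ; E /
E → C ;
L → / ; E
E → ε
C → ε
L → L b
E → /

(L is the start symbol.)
To compute CLOSURE, for each item [A → α.Bβ] where B is a non-terminal, add [B → .γ] for all productions B → γ; repeat for the newly added items until nothing changes.

Start with: [E → . C ;]
  [E → . C ;] has the dot before C: add [C → . ; E /], [C → .]
No further items can be added.

CLOSURE = { [C → . ; E /], [C → .], [E → . C ;] }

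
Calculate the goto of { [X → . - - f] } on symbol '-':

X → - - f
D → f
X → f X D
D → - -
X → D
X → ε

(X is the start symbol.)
GOTO(I, '-') = CLOSURE({ [A → αX.β] : [A → α.Xβ] ∈ I, X = '-' })

Items with dot before '-', with the dot advanced:
  [X → . - - f] → [X → - . - f]
Closure adds nothing (no advanced item has the dot before a non-terminal).

GOTO = { [X → - . - f] }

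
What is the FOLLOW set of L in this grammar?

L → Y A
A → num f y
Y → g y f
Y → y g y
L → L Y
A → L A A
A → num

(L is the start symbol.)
{ $, 'g', 'num', 'y' }

L is the start symbol, so $ ∈ FOLLOW(L).
In L → L Y: L is followed by Y, add FIRST(Y) \ {ε} = { 'g', 'y' }
In A → L A A: L is followed by A A, add FIRST(A A) \ {ε} = { 'g', 'num', 'y' }

Taking the union: FOLLOW(L) = { $, 'g', 'num', 'y' }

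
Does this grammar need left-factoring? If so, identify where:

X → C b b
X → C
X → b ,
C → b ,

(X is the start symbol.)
Left-factoring is needed when two productions for the same non-terminal
share a common prefix on the right-hand side.

Productions for X:
  X → C b b
  X → C
  X → b ,

Found common prefix 'C' in productions for X

Answer: Yes, X has productions with common prefix 'C'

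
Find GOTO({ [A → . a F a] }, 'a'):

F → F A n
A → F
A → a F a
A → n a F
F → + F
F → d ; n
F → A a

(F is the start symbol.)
GOTO(I, 'a') = CLOSURE({ [A → αX.β] : [A → α.Xβ] ∈ I, X = 'a' })

Items with dot before 'a', with the dot advanced:
  [A → . a F a] → [A → a . F a]
Closure of the advanced items:
  [A → a . F a] has the dot before F: add [F → . F A n], [F → . + F], [F → . d ; n], [F → . A a]
  [F → . A a] has the dot before A: add [A → . F], [A → . a F a], [A → . n a F]

GOTO = { [A → . F], [A → . a F a], [A → . n a F], [A → a . F a], [F → . + F], [F → . A a], [F → . F A n], [F → . d ; n] }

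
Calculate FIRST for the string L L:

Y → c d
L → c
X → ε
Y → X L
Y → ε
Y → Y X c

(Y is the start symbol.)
{ 'c' }

FIRST sets of the non-terminals involved (from the grammar, by fixed-point iteration):
  FIRST(L) = { 'c' }

To compute FIRST(L L), process the symbols left to right:
Symbol L is a non-terminal. Add FIRST(L) \ {ε} = { 'c' }
L is not nullable (ε ∉ FIRST(L)), so stop here.
FIRST(L L) = { 'c' }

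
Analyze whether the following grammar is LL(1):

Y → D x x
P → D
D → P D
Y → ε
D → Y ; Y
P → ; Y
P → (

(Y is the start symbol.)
No. Predict set conflict for Y: { '(', ';' }

Relevant sets:
  FIRST(D) = { '(', ';' }
  FIRST(P) = { '(', ';' }
  FIRST(Y) = { '(', ';', ε }
  FOLLOW(Y) = { $, '(', ';', 'x' }

For Y:
  PREDICT(Y → D x x) = { '(', ';' }
  PREDICT(Y → ε) = { $, '(', ';', 'x' }
For P:
  PREDICT(P → D) = { '(', ';' }
  PREDICT(P → ';' Y) = { ';' }
  PREDICT(P → '(') = { '(' }
For D:
  PREDICT(D → P D) = { '(', ';' }
  PREDICT(D → Y ';' Y) = { '(', ';' }

Conflict found: Predict set conflict for Y: { '(', ';' }
The grammar is NOT LL(1).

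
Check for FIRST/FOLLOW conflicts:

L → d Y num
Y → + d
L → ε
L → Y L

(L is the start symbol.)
Nullable non-terminals: L.
FIRST sets used below: FIRST(Y) = { '+' }

L: nullable alternative(s) L → ε; FOLLOW(L) = { $ }
  L → d Y num: FIRST \ {ε} = { 'd' } — disjoint from FOLLOW(L)
  L → ε: FIRST \ {ε} = { } — this is the only nullable alternative, skip
  L → Y L: FIRST \ {ε} = { '+' } — disjoint from FOLLOW(L)

Y has no nullable alternative, so no FIRST/FOLLOW check is needed there.

No FIRST/FOLLOW conflicts found.

Answer: No FIRST/FOLLOW conflicts.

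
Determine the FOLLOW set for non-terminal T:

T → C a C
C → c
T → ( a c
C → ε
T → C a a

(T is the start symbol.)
{ $ }

T is the start symbol, so $ ∈ FOLLOW(T).
T does not occur on any right-hand side.

Taking the union: FOLLOW(T) = { $ }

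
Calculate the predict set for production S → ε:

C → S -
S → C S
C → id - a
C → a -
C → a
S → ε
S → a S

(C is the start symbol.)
PREDICT(S → ε) = (FIRST(RHS) \ {ε}) ∪ (FOLLOW(S) if ε ∈ FIRST(RHS), i.e. RHS ⇒* ε)
The right-hand side is ε (FIRST(ε) = { ε }), so the predict set is FOLLOW(S) = { '-' }
PREDICT(S → ε) = { '-' }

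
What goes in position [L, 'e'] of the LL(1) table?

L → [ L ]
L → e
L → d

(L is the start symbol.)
To find M[L, 'e'], we find productions for L where 'e' is in the predict set (PREDICT(N → α) = (FIRST(α) \ {ε}) ∪ (FOLLOW(N) if α ⇒* ε)).

L → [ L ]: PREDICT = { '[' }
L → e: PREDICT = { 'e' }
  'e' is in predict set, so this production goes in M[L, 'e']
L → d: PREDICT = { 'd' }

M[L, 'e'] = L → e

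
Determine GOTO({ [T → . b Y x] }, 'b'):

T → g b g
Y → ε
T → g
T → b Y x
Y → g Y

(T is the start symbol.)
{ [T → b . Y x], [Y → . g Y], [Y → .] }

GOTO(I, 'b') = CLOSURE({ [A → αX.β] : [A → α.Xβ] ∈ I, X = 'b' })

Items with dot before 'b', with the dot advanced:
  [T → . b Y x] → [T → b . Y x]
Closure of the advanced items:
  [T → b . Y x] has the dot before Y: add [Y → .], [Y → . g Y]

GOTO = { [T → b . Y x], [Y → . g Y], [Y → .] }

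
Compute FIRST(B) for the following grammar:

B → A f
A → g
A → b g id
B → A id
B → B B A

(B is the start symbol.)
To compute FIRST(B), examine every production with B on the left-hand side, reading each right-hand side left to right until a non-nullable symbol is reached.

FIRST sets of the other non-terminals involved (by the same procedure, iterated to a fixed point):
  FIRST(A) = { 'b', 'g' }

From B → A f:
  - A is a non-terminal: add FIRST(A) \ {ε} = { 'b', 'g' }
    A is not nullable, so stop
From B → A id:
  - A is a non-terminal: add FIRST(A) \ {ε} = { 'b', 'g' }
    A is not nullable, so stop
From B → B B A:
  - B is the symbol being defined: contributes nothing new
    B is not nullable, so stop

Collecting: FIRST(B) = { 'b', 'g' }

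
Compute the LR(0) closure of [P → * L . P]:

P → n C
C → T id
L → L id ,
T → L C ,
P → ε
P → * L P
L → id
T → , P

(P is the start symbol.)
{ [P → * L . P], [P → . * L P], [P → . n C], [P → .] }

Start with: [P → * L . P]
  [P → * L . P] has the dot before P: add [P → . n C], [P → .], [P → . * L P]
No further items can be added.

CLOSURE = { [P → * L . P], [P → . * L P], [P → . n C], [P → .] }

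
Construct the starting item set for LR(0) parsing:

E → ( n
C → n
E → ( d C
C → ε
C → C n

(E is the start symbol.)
First, augment the grammar with E' → E
I₀ = CLOSURE({ [E' → . E] }):
  [E' → . E] has the dot before E: add [E → . ( n], [E → . ( d C]
No further items can be added.

I₀ = { [E → . ( d C], [E → . ( n], [E' → . E] }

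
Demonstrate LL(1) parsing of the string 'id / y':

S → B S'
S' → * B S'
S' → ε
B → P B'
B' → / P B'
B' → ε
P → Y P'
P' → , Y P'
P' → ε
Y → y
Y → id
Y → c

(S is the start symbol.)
Stack is shown with the top on the left.

Stack          Input     Action
-------------------------------
S $            id / y $  output S → B S'
B S' $         id / y $  output B → P B'
P B' S' $      id / y $  output P → Y P'
Y P' B' S' $   id / y $  output Y → id
id P' B' S' $  id / y $  match 'id'
P' B' S' $     / y $     output P' → ε
B' S' $        / y $     output B' → / P B'
/ P B' S' $    / y $     match '/'
P B' S' $      y $       output P → Y P'
Y P' B' S' $   y $       output Y → y
y P' B' S' $   y $       match 'y'
P' B' S' $     $         output P' → ε
B' S' $        $         output B' → ε
S' $           $         output S' → ε
$              $         accept

The string is accepted.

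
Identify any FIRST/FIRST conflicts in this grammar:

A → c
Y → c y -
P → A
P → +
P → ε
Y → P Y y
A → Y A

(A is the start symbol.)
Yes. A → c / A → Y A on { 'c' }; Y → c y '-' / Y → P Y y on { 'c' }; P → A / P → '+' on { '+' }

A FIRST/FIRST conflict occurs when two productions N → α and N → β for the same non-terminal have FIRST(α) ∩ FIRST(β) ≠ ∅ (with ε ∈ FIRST of a nullable right-hand side, so two nullable alternatives also conflict).

FIRST sets of the non-terminals at (or reachable through a nullable prefix from) the front of some alternative:
  FIRST(Y) = { '+', 'c' }
  FIRST(P) = { '+', 'c', ε }
  FIRST(A) = { '+', 'c' }

Productions for A:
  A → c: FIRST = { 'c' }
  A → Y A: FIRST = { '+', 'c' }
Productions for Y:
  Y → c y -: FIRST = { 'c' }
  Y → P Y y: FIRST = { '+', 'c' }
Productions for P:
  P → A: FIRST = { '+', 'c' }
  P → +: FIRST = { '+' }
  P → ε: FIRST = { ε }

Conflict for A: A → c and A → Y A
  Overlap: { 'c' }
Conflict for Y: Y → c y - and Y → P Y y
  Overlap: { 'c' }
Conflict for P: P → A and P → +
  Overlap: { '+' }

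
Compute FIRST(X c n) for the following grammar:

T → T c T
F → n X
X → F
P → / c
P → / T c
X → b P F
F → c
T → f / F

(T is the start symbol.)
{ 'b', 'c', 'n' }

FIRST sets of the non-terminals involved (from the grammar, by fixed-point iteration):
  FIRST(X) = { 'b', 'c', 'n' }

To compute FIRST(X c n), process the symbols left to right:
Symbol X is a non-terminal. Add FIRST(X) \ {ε} = { 'b', 'c', 'n' }
X is not nullable (ε ∉ FIRST(X)), so stop here.
FIRST(X c n) = { 'b', 'c', 'n' }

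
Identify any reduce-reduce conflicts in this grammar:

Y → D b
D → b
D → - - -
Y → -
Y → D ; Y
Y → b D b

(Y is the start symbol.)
No reduce-reduce conflicts

A reduce-reduce conflict occurs when an LR(0) state has two complete items [A → α .] and [B → β .] — both call for a reduction, and with no lookahead the parser cannot choose between them.

Augment with Y' → Y and build the canonical LR(0) collection (I0 = CLOSURE({[Y' → . Y]}), then GOTO on every symbol after a dot until no new states appear). It has 14 states:
  I0: { [D → . - - -], [D → . b], [Y → . -], [Y → . D ; Y], [Y → . D b], [Y → . b D b], [Y' → . Y] }  — shift
  I1: { [D → - . - -], [Y → - .] }  — shift, reduce
  I2: { [Y → D . ; Y], [Y → D . b] }  — shift
  I3: { [Y' → Y .] }  — accept
  I4: { [D → . - - -], [D → . b], [D → b .], [Y → b . D b] }  — shift, reduce
  I5: { [D → - . - -] }  — shift
  I6: { [Y → b D . b] }  — shift
  I7: { [D → b .] }  — reduce
  I8: { [Y → b D b .] }  — reduce
  I9: { [D → - - . -] }  — shift
  I10: { [D → - - - .] }  — reduce
  I11: { [D → . - - -], [D → . b], [Y → . -], [Y → . D ; Y], [Y → . D b], [Y → . b D b], [Y → D ; . Y] }  — shift
  I12: { [Y → D b .] }  — reduce
  I13: { [Y → D ; Y .] }  — reduce

No state contains more than one complete item.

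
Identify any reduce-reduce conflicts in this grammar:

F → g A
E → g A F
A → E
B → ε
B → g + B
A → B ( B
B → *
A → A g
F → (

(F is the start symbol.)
Yes — I12: [A → A g .] vs [B → .]

A reduce-reduce conflict occurs when an LR(0) state has two complete items [A → α .] and [B → β .] — both call for a reduction, and with no lookahead the parser cannot choose between them.

Augment with F' → F and build the canonical LR(0) collection (I0 = CLOSURE({[F' → . F]}), then GOTO on every symbol after a dot until no new states appear). It has 18 states:
  I0: { [F → . (], [F → . g A], [F' → . F] }  — shift
  I1: { [F → ( .] }  — reduce
  I2: { [F' → F .] }  — accept
  I3: { [A → . A g], [A → . B ( B], [A → . E], [B → . *], [B → . g + B], [B → .], [E → . g A F], [F → g . A] }  — shift, reduce
  I4: { [B → * .] }  — reduce
  I5: { [A → A . g], [F → g A .] }  — shift, reduce
  I6: { [A → B . ( B] }  — shift
  I7: { [A → E .] }  — reduce
  I8: { [A → . A g], [A → . B ( B], [A → . E], [B → . *], [B → . g + B], [B → .], [B → g . + B], [E → . g A F], [E → g . A F] }  — shift, reduce
  I9: { [B → . *], [B → . g + B], [B → .], [B → g + . B] }  — shift, reduce
  I10: { [A → A . g], [E → g A . F], [F → . (], [F → . g A] }  — shift
  I11: { [E → g A F .] }  — reduce
  I12: { [A → . A g], [A → . B ( B], [A → . E], [A → A g .], [B → . *], [B → . g + B], [B → .], [E → . g A F], [F → g . A] }  — shift, 2 reduces
  I13: { [B → g + B .] }  — reduce
  I14: { [B → g . + B] }  — shift
  I15: { [A → B ( . B], [B → . *], [B → . g + B], [B → .] }  — shift, reduce
  I16: { [A → B ( B .] }  — reduce
  I17: { [A → A g .] }  — reduce

I12 contains complete items [A → A g .], [B → .] — reduce-reduce conflict.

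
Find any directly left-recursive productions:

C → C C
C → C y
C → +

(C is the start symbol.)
Yes, C is left-recursive

Direct left recursion occurs when N → N α for some non-terminal N (the right-hand side begins with the left-hand side itself).

C → C C: LEFT RECURSIVE (starts with C)
C → C y: LEFT RECURSIVE (starts with C)
C → +: starts with '+'

The grammar has direct left recursion on: C.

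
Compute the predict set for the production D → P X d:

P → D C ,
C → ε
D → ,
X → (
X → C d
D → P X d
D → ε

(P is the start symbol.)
{ ',' }

PREDICT(D → P X d) = (FIRST(RHS) \ {ε}) ∪ (FOLLOW(D) if ε ∈ FIRST(RHS), i.e. RHS ⇒* ε)
FIRST(P) = { ',' }
FIRST(P X d) = { ',' }
ε ∉ FIRST(P X d), so FOLLOW(D) is not added.
PREDICT(D → P X d) = { ',' }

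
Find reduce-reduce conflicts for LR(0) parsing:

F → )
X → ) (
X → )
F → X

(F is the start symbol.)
Yes — I1: [F → ) .] vs [X → ) .]

A reduce-reduce conflict occurs when an LR(0) state has two complete items [A → α .] and [B → β .] — both call for a reduction, and with no lookahead the parser cannot choose between them.

Augment with F' → F and build the canonical LR(0) collection (I0 = CLOSURE({[F' → . F]}), then GOTO on every symbol after a dot until no new states appear). It has 5 states:
  I0: { [F → . )], [F → . X], [F' → . F], [X → . ) (], [X → . )] }  — shift
  I1: { [F → ) .], [X → ) . (], [X → ) .] }  — shift, 2 reduces
  I2: { [F' → F .] }  — accept
  I3: { [F → X .] }  — reduce
  I4: { [X → ) ( .] }  — reduce

I1 contains complete items [F → ) .], [X → ) .] — reduce-reduce conflict.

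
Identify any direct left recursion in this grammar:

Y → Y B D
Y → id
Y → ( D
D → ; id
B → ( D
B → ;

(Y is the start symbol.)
Yes, Y is left-recursive

Y → Y B D: LEFT RECURSIVE (starts with Y)
Y → id: starts with id
Y → ( D: starts with '('
D → ; id: starts with ';'
B → ( D: starts with '('
B → ;: starts with ';'

The grammar has direct left recursion on: Y.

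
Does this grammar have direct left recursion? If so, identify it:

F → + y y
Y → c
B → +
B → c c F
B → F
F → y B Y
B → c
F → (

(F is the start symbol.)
F → + y y: starts with '+'
Y → c: starts with c
B → +: starts with '+'
B → c c F: starts with c
B → F: starts with F
F → y B Y: starts with y
B → c: starts with c
F → (: starts with '('

No direct left recursion found.

Answer: No direct left recursion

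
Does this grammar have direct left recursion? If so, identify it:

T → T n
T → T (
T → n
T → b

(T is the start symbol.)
Yes, T is left-recursive

Direct left recursion occurs when N → N α for some non-terminal N (the right-hand side begins with the left-hand side itself).

T → T n: LEFT RECURSIVE (starts with T)
T → T (: LEFT RECURSIVE (starts with T)
T → n: starts with n
T → b: starts with b

The grammar has direct left recursion on: T.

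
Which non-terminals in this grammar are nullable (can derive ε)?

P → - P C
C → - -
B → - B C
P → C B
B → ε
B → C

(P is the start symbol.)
A non-terminal is nullable if it can derive ε (the empty string): either it has an ε-production, or it has a production whose right-hand side consists entirely of nullable non-terminals.

ε-productions: B → ε
So B is immediately nullable.
No further non-terminal can be added: every production for the remaining non-terminals contains a terminal or a non-nullable non-terminal.
Nullable = { 'B' }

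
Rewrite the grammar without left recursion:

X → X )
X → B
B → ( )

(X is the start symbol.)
X → B X'
X' → ) X'
X' → ε
B → ( )

X is directly left-recursive. The standard transformation for
  A → A α₁ | ... | A α_m | β₁ | ... | β_n
is
  A  → β₁ A' | ... | β_n A'
  A' → α₁ A' | ... | α_m A' | ε

X → B becomes X → B X'
X → X ) becomes X' → ) X'
Add X' → ε

Productions for other non-terminals are unchanged:
  B → ( )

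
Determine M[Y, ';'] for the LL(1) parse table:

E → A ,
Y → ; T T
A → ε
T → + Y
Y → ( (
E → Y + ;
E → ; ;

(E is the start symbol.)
To find M[Y, ';'], we find productions for Y where ';' is in the predict set (PREDICT(N → α) = (FIRST(α) \ {ε}) ∪ (FOLLOW(N) if α ⇒* ε)).

Y → ; T T: PREDICT = { ';' }
  ';' is in predict set, so this production goes in M[Y, ';']
Y → ( (: PREDICT = { '(' }

M[Y, ';'] = Y → ; T T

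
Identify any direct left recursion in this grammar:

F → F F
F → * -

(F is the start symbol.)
F → F F: LEFT RECURSIVE (starts with F)
F → * -: starts with '*'

The grammar has direct left recursion on: F.

Answer: Yes, F is left-recursive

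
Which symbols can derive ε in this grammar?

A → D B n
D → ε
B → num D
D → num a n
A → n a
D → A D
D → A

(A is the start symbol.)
A non-terminal is nullable if it can derive ε (the empty string): either it has an ε-production, or it has a production whose right-hand side consists entirely of nullable non-terminals.

ε-productions: D → ε
So D is immediately nullable.
No further non-terminal can be added: every production for the remaining non-terminals contains a terminal or a non-nullable non-terminal.
Nullable = { 'D' }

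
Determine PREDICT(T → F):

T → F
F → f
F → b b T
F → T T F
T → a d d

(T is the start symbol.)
{ 'a', 'b', 'f' }

PREDICT(T → F) = (FIRST(RHS) \ {ε}) ∪ (FOLLOW(T) if ε ∈ FIRST(RHS), i.e. RHS ⇒* ε)
FIRST(F) = { 'a', 'b', 'f' }
FIRST(F) = { 'a', 'b', 'f' }
ε ∉ FIRST(F), so FOLLOW(T) is not added.
PREDICT(T → F) = { 'a', 'b', 'f' }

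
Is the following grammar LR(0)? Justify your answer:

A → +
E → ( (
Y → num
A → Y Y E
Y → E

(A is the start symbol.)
Yes, the grammar is LR(0)

Augment with A' → A and build the canonical LR(0) collection (I0 = CLOSURE({[A' → . A]}), then GOTO on every symbol after a dot until no new states appear). It has 10 states:
  I0: { [A → . +], [A → . Y Y E], [A' → . A], [E → . ( (], [Y → . E], [Y → . num] }  — shift
  I1: { [E → ( . (] }  — shift
  I2: { [A → + .] }  — reduce
  I3: { [A' → A .] }  — accept
  I4: { [Y → E .] }  — reduce
  I5: { [A → Y . Y E], [E → . ( (], [Y → . E], [Y → . num] }  — shift
  I6: { [Y → num .] }  — reduce
  I7: { [A → Y Y . E], [E → . ( (] }  — shift
  I8: { [A → Y Y E .] }  — reduce
  I9: { [E → ( ( .] }  — reduce

Every state is either a pure shift/goto state or contains exactly one complete item and nothing to shift — no conflicts. The grammar is LR(0).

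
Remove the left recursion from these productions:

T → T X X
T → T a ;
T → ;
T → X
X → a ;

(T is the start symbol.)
T → ; T'
T → X T'
T' → X X T'
T' → a ; T'
T' → ε
X → a ;

T is directly left-recursive. The standard transformation for
  A → A α₁ | ... | A α_m | β₁ | ... | β_n
is
  A  → β₁ A' | ... | β_n A'
  A' → α₁ A' | ... | α_m A' | ε

T → ; becomes T → ; T'
T → X becomes T → X T'
T → T X X becomes T' → X X T'
T → T a ; becomes T' → a ; T'
Add T' → ε

Productions for other non-terminals are unchanged:
  X → a ;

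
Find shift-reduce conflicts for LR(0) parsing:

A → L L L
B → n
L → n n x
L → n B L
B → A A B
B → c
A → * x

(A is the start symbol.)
Augment with A' → A and build the canonical LR(0) collection (I0 = CLOSURE({[A' → . A]}), then GOTO on every symbol after a dot until no new states appear). It has 17 states:
  I0: { [A → . * x], [A → . L L L], [A' → . A], [L → . n B L], [L → . n n x] }  — shift
  I1: { [A → * . x] }  — shift
  I2: { [A' → A .] }  — accept
  I3: { [A → L . L L], [L → . n B L], [L → . n n x] }  — shift
  I4: { [A → . * x], [A → . L L L], [B → . A A B], [B → . c], [B → . n], [L → . n B L], [L → . n n x], [L → n . B L], [L → n . n x] }  — shift
  I5: { [A → . * x], [A → . L L L], [B → A . A B], [L → . n B L], [L → . n n x] }  — shift
  I6: { [L → . n B L], [L → . n n x], [L → n B . L] }  — shift
  I7: { [B → c .] }  — reduce
  I8: { [A → . * x], [A → . L L L], [B → . A A B], [B → . c], [B → . n], [B → n .], [L → . n B L], [L → . n n x], [L → n . B L], [L → n . n x], [L → n n . x] }  — shift, reduce
  I9: { [L → n n x .] }  — reduce
  I10: { [L → n B L .] }  — reduce
  I11: { [A → . * x], [A → . L L L], [B → . A A B], [B → . c], [B → . n], [B → A A . B], [L → . n B L], [L → . n n x] }  — shift
  I12: { [B → A A B .] }  — reduce
  I13: { [A → . * x], [A → . L L L], [B → . A A B], [B → . c], [B → . n], [B → n .], [L → . n B L], [L → . n n x], [L → n . B L], [L → n . n x] }  — shift, reduce
  I14: { [A → L L . L], [L → . n B L], [L → . n n x] }  — shift
  I15: { [A → L L L .] }  — reduce
  I16: { [A → * x .] }  — reduce

I8 contains reduce item [B → n .] and shift items [A → . * x], [B → . c], [B → . n], [L → . n B L], [L → . n n x], [L → n . n x], [L → n n . x] — shift-reduce conflict.
I13 contains reduce item [B → n .] and shift items [A → . * x], [B → . c], [B → . n], [L → . n B L], [L → . n n x], [L → n . n x] — shift-reduce conflict.

Answer: Yes — I8: [B → n .] vs [A → . * x]; I13: [B → n .] vs [A → . * x]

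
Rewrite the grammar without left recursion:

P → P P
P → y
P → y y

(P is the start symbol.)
P is directly left-recursive. The standard transformation for
  A → A α₁ | ... | A α_m | β₁ | ... | β_n
is
  A  → β₁ A' | ... | β_n A'
  A' → α₁ A' | ... | α_m A' | ε

P → y becomes P → y P'
P → y y becomes P → y y P'
P → P P becomes P' → P P'
Add P' → ε

Resulting grammar:
P → y P'
P → y y P'
P' → P P'
P' → ε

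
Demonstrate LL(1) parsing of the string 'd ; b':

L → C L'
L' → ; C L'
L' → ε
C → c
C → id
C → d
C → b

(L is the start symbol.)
LL(1) parsing maintains a stack (initially the start symbol over $) and the input. At each step: if the stack top is a terminal, match it against the current input token; if it is a non-terminal N, replace it with the RHS of M[N, lookahead] (the unique production whose predict set contains the lookahead).

Stack is shown with the top on the left.

Stack     Input    Action
-------------------------
L $       d ; b $  output L → C L'
C L' $    d ; b $  output C → d
d L' $    d ; b $  match 'd'
L' $      ; b $    output L' → ; C L'
; C L' $  ; b $    match ';'
C L' $    b $      output C → b
b L' $    b $      match 'b'
L' $      $        output L' → ε
$         $        accept

The string is accepted.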